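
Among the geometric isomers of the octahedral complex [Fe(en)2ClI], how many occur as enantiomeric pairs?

The six octahedral sites form three mutually perpendicular trans pairs.
Each en is bidentate and must span two cis positions.
Systematic placement gives 2 geometric isomers: Cl and I mutually trans; Cl and I mutually cis (chiral).
One of these lacks any improper symmetry element and so occurs as an enantiomeric pair, giving 2 + 1 = 3 stereoisomers in total.

1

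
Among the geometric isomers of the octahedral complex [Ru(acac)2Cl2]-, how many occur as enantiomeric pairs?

1

Each acac is bidentate and must span two cis positions.
There are 2 geometric isomers: Cl trans; Cl cis (chiral).
One of these lacks any improper symmetry element and so occurs as an enantiomeric pair, giving 2 + 1 = 3 stereoisomers in total.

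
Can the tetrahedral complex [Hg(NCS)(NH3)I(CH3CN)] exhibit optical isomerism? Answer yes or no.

yes

In a tetrahedral complex all four positions are equivalent and every pair of ligands is adjacent — there is no cis/trans distinction.
Only one geometric arrangement is possible; it has no improper symmetry element, so it exists as a pair of enantiomers (2 stereoisomers).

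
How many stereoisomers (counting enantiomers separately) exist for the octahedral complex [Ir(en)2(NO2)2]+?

In an octahedral complex each vertex has one trans partner and four cis neighbours.
Each en is bidentate and must span two cis positions.
Working through the distinct placements yields 2 geometric isomers: NO2 trans; NO2 cis (chiral).
One of these lacks any improper symmetry element and so occurs as an enantiomeric pair, giving 2 + 1 = 3 stereoisomers in total.

3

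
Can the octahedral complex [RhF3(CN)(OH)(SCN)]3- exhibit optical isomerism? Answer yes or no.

yes

An octahedron has six vertices in three trans pairs; every non-trans pair is cis.
The distinct arrangements are (4 in all): F mer (3 arrangements); F fac (chiral).
One of these lacks any improper symmetry element and so occurs as an enantiomeric pair, giving 4 + 1 = 5 stereoisomers in total.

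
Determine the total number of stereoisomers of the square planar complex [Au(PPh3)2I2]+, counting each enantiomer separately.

2

A square has two trans pairs of vertices; adjacent vertices are cis.
Systematic placement gives 2 geometric isomers: PPh3 cis; PPh3 trans.
Each arrangement has an internal mirror plane or centre of symmetry, so none is chiral.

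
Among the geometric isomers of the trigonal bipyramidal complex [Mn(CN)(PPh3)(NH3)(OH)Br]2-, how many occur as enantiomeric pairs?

10

A trigonal bipyramid has two axial and three equatorial sites, which are chemically inequivalent.
Systematic enumeration (placing each ligand type in turn and discarding arrangements equivalent by rotation or reflection) gives 10 geometric isomers.
Of these, 10 lack any improper symmetry element and so occur as enantiomeric pairs, giving 10 + 10 = 20 stereoisomers in total.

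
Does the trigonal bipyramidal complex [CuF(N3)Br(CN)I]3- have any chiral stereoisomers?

In a trigonal bipyramid the two axial positions differ from the three equatorial ones.
Exhaustive case analysis gives 10 geometric isomers.
Of these, 10 lack any improper symmetry element and so occur as enantiomeric pairs, giving 10 + 10 = 20 stereoisomers in total.

yes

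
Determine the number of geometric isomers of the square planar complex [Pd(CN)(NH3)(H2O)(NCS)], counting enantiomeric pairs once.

A square has two trans pairs of vertices; adjacent vertices are cis.
Working through the distinct placements yields 3 geometric isomers: (CN/NCS trans, H2O/NH3 trans); (CN/NH3 trans, H2O/NCS trans); (CN/H2O trans, NCS/NH3 trans).

3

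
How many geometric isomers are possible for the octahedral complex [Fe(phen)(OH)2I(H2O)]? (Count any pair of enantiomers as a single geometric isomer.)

In an octahedral complex each vertex has one trans partner and four cis neighbours.
Each phen is bidentate and must span two cis positions.
The distinct arrangements are (4 in all): OH cis (3 arrangements, 2 chiral); OH trans.

4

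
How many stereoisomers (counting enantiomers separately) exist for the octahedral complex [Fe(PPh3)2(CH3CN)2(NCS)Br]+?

8

In an octahedral complex each vertex has one trans partner and four cis neighbours.
The distinct arrangements are (6 in all): PPh3 trans, CH3CN cis; PPh3 cis, CH3CN cis (3 arrangements, 2 chiral); PPh3 trans, CH3CN trans; PPh3 cis, CH3CN trans.
Of these, 2 lack any improper symmetry element and so occur as enantiomeric pairs, giving 6 + 2 = 8 stereoisomers in total.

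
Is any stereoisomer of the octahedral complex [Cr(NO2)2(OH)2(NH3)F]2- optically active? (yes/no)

yes

An octahedron has six vertices in three trans pairs; every non-trans pair is cis.
Systematic placement gives 6 geometric isomers: NO2 trans, OH trans; NO2 cis, OH cis (3 arrangements, 2 chiral); NO2 cis, OH trans; NO2 trans, OH cis.
Of these, 2 lack any improper symmetry element and so occur as enantiomeric pairs, giving 6 + 2 = 8 stereoisomers in total.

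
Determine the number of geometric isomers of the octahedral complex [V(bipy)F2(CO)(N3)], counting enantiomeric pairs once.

4

The six octahedral sites form three mutually perpendicular trans pairs.
Each bipy is bidentate and must span two cis positions.
Working through the distinct placements yields 4 geometric isomers: F cis (3 arrangements, 2 chiral); F trans.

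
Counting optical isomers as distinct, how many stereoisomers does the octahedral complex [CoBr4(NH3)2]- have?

2

The six octahedral sites form three mutually perpendicular trans pairs.
Working through the distinct placements yields 2 geometric isomers: NH3 trans; NH3 cis.
Each arrangement has an internal mirror plane or centre of symmetry, so none is chiral.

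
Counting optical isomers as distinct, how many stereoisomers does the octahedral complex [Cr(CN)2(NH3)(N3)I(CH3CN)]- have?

In an octahedral complex each vertex has one trans partner and four cis neighbours.
Exhaustive case analysis gives 9 geometric isomers.
Of these, 6 lack any improper symmetry element and so occur as enantiomeric pairs, giving 9 + 6 = 15 stereoisomers in total.

15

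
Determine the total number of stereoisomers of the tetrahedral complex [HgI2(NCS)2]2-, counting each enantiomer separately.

1

All four vertices of a tetrahedron are equivalent and mutually adjacent, so cis/trans isomerism cannot arise.
Only one geometric arrangement is possible.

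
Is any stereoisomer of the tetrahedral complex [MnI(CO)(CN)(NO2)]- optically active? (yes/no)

yes

All four vertices of a tetrahedron are equivalent and mutually adjacent, so cis/trans isomerism cannot arise.
Only one geometric arrangement is possible; it has no improper symmetry element, so it exists as a pair of enantiomers (2 stereoisomers).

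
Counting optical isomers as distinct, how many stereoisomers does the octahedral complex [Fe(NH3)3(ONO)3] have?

In an octahedral complex each vertex has one trans partner and four cis neighbours.
The distinct arrangements are (2 in all): NH3 mer; NH3 fac.
Each arrangement has an internal mirror plane or centre of symmetry, so none is chiral.

2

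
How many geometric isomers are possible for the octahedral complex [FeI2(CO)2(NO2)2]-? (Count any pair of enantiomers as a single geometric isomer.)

Systematic placement gives 5 geometric isomers: I trans, CO trans, NO2 trans; I cis, CO trans, NO2 cis; I cis, CO cis, NO2 trans; I cis, CO cis, NO2 cis (chiral); I trans, CO cis, NO2 cis.

5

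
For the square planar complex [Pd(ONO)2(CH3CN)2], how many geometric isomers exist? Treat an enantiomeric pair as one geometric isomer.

2

In a square planar complex each vertex has one trans partner and two cis neighbours.
The distinct arrangements are (2 in all): ONO cis; ONO trans.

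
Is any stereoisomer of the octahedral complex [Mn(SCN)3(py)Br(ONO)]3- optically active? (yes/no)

yes

In an octahedral complex each vertex has one trans partner and four cis neighbours.
The distinct arrangements are (4 in all): SCN mer (3 arrangements); SCN fac (chiral).
One of these lacks any improper symmetry element and so occurs as an enantiomeric pair, giving 4 + 1 = 5 stereoisomers in total.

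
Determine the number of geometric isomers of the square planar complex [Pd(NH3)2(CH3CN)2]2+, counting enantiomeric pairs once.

In a square planar complex each vertex has one trans partner and two cis neighbours.
There are 2 geometric isomers: NH3 cis; NH3 trans.

2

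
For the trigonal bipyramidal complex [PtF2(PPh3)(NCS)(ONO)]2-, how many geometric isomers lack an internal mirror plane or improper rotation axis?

A trigonal bipyramid has two axial and three equatorial sites, which are chemically inequivalent.
Exhaustive case analysis gives 7 geometric isomers.
Of these, 3 lack any improper symmetry element and so occur as enantiomeric pairs, giving 7 + 3 = 10 stereoisomers in total.

3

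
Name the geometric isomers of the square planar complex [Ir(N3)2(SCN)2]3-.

cis and trans

A square has two trans pairs of vertices; adjacent vertices are cis.
The distinct arrangements are (2 in all): N3 cis; N3 trans.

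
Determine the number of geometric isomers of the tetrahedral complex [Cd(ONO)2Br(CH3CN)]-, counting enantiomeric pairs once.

1

In a tetrahedral complex all four positions are equivalent and every pair of ligands is adjacent — there is no cis/trans distinction.
Only one geometric arrangement is possible.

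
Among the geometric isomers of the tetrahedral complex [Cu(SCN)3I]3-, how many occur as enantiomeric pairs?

0

Only one geometric arrangement is possible.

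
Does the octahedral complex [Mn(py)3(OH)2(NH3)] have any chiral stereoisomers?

Systematic placement gives 3 geometric isomers: py mer, OH cis; py mer, OH trans; py fac, OH cis.
Each arrangement has an internal mirror plane or centre of symmetry, so none is chiral.

no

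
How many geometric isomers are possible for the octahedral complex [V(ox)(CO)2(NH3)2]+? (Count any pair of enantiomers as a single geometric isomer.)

Each ox is bidentate and must span two cis positions.
Systematic placement gives 3 geometric isomers: CO trans, NH3 cis; CO cis, NH3 cis (chiral); CO cis, NH3 trans.

3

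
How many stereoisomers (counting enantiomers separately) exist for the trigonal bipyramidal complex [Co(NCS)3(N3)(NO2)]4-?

A trigonal bipyramid has two axial and three equatorial sites, which are chemically inequivalent.
Working through the distinct placements yields 4 geometric isomers: N3 axial, NO2 equatorial; N3 axial, NO2 axial; N3 equatorial, NO2 equatorial; N3 equatorial, NO2 axial.
Each arrangement has an internal mirror plane or centre of symmetry, so none is chiral.

4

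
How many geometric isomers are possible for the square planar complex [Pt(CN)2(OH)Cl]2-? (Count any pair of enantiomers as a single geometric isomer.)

Working through the distinct placements yields 2 geometric isomers: CN cis; CN trans.

2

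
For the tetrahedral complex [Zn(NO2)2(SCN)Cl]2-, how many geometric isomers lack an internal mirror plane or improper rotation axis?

0

Only one geometric arrangement is possible.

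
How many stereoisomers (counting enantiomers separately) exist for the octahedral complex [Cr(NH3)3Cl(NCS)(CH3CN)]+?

An octahedron has six vertices in three trans pairs; every non-trans pair is cis.
The distinct arrangements are (4 in all): NH3 mer (3 arrangements); NH3 fac (chiral).
One of these lacks any improper symmetry element and so occurs as an enantiomeric pair, giving 4 + 1 = 5 stereoisomers in total.

5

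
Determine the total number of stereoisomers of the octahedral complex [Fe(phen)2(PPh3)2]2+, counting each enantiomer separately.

Each phen is bidentate and must span two cis positions.
Working through the distinct placements yields 2 geometric isomers: PPh3 trans; PPh3 cis (chiral).
One of these lacks any improper symmetry element and so occurs as an enantiomeric pair, giving 2 + 1 = 3 stereoisomers in total.

3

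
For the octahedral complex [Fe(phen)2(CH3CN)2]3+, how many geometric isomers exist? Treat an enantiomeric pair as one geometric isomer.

The six octahedral sites form three mutually perpendicular trans pairs.
Each phen is bidentate and must span two cis positions.
Working through the distinct placements yields 2 geometric isomers: CH3CN trans; CH3CN cis (chiral).

2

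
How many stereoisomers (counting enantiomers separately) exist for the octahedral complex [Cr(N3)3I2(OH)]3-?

The six octahedral sites form three mutually perpendicular trans pairs.
The distinct arrangements are (3 in all): N3 mer, I trans; N3 fac, I cis; N3 mer, I cis.
Each arrangement has an internal mirror plane or centre of symmetry, so none is chiral.

3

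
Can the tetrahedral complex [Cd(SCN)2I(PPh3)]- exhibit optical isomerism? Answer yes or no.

no

Only one geometric arrangement is possible.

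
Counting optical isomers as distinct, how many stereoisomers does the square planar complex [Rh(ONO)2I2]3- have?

A square has two trans pairs of vertices; adjacent vertices are cis.
Systematic placement gives 2 geometric isomers: ONO cis; ONO trans.
Each arrangement has an internal mirror plane or centre of symmetry, so none is chiral.

2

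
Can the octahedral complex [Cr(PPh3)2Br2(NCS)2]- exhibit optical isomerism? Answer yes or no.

yes

Working through the distinct placements yields 5 geometric isomers: PPh3 trans, Br trans, NCS trans; PPh3 cis, Br trans, NCS cis; PPh3 trans, Br cis, NCS cis; PPh3 cis, Br cis, NCS cis (chiral); PPh3 cis, Br cis, NCS trans.
One of these lacks any improper symmetry element and so occurs as an enantiomeric pair, giving 5 + 1 = 6 stereoisomers in total.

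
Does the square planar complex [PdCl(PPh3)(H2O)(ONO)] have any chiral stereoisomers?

A square has two trans pairs of vertices; adjacent vertices are cis.
The distinct arrangements are (3 in all): (Cl/ONO trans, H2O/PPh3 trans); (Cl/PPh3 trans, H2O/ONO trans); (Cl/H2O trans, ONO/PPh3 trans).
Each arrangement has an internal mirror plane or centre of symmetry, so none is chiral.

no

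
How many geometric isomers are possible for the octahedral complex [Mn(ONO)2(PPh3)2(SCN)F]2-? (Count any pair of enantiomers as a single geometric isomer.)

Systematic placement gives 6 geometric isomers: ONO cis, PPh3 cis (3 arrangements, 2 chiral); ONO cis, PPh3 trans; ONO trans, PPh3 cis; ONO trans, PPh3 trans.

6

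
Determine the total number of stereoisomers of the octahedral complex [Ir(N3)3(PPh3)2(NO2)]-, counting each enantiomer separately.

In an octahedral complex each vertex has one trans partner and four cis neighbours.
There are 3 geometric isomers: N3 mer, PPh3 trans; N3 mer, PPh3 cis; N3 fac, PPh3 cis.
Each arrangement has an internal mirror plane or centre of symmetry, so none is chiral.

3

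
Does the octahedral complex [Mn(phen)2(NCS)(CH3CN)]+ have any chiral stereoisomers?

In an octahedral complex each vertex has one trans partner and four cis neighbours.
Each phen is bidentate and must span two cis positions.
Working through the distinct placements yields 2 geometric isomers: NCS and CH3CN mutually trans; NCS and CH3CN mutually cis (chiral).
One of these lacks any improper symmetry element and so occurs as an enantiomeric pair, giving 2 + 1 = 3 stereoisomers in total.

yes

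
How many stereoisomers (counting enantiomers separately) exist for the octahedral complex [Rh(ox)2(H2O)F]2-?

Each ox is bidentate and must span two cis positions.
There are 2 geometric isomers: H2O and F mutually trans; H2O and F mutually cis (chiral).
One of these lacks any improper symmetry element and so occurs as an enantiomeric pair, giving 2 + 1 = 3 stereoisomers in total.

3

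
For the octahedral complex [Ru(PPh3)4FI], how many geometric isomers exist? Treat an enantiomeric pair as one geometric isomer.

2

The six octahedral sites form three mutually perpendicular trans pairs.
Systematic placement gives 2 geometric isomers: F and I mutually trans; F and I mutually cis.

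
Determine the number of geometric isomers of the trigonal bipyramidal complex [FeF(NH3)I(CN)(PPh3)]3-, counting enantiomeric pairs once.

10

In a trigonal bipyramid the two axial positions differ from the three equatorial ones.
Systematic enumeration (placing each ligand type in turn and discarding arrangements equivalent by rotation or reflection) gives 10 geometric isomers.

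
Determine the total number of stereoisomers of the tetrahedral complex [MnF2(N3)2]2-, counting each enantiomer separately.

In a tetrahedral complex all four positions are equivalent and every pair of ligands is adjacent — there is no cis/trans distinction.
Only one geometric arrangement is possible.

1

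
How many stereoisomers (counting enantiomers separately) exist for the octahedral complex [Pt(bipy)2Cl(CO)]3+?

3

Each bipy is bidentate and must span two cis positions.
Systematic placement gives 2 geometric isomers: Cl and CO mutually trans; Cl and CO mutually cis (chiral).
One of these lacks any improper symmetry element and so occurs as an enantiomeric pair, giving 2 + 1 = 3 stereoisomers in total.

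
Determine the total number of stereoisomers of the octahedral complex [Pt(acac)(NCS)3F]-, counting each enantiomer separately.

2

In an octahedral complex each vertex has one trans partner and four cis neighbours.
Each acac is bidentate and must span two cis positions.
Systematic placement gives 2 geometric isomers: NCS fac; NCS mer.
Each arrangement has an internal mirror plane or centre of symmetry, so none is chiral.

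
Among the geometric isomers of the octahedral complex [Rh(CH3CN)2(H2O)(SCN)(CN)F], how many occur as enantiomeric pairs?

6

Exhaustive case analysis gives 9 geometric isomers.
Of these, 6 lack any improper symmetry element and so occur as enantiomeric pairs, giving 9 + 6 = 15 stereoisomers in total.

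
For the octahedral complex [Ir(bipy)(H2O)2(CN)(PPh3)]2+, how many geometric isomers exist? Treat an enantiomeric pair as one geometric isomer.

4

Each bipy is bidentate and must span two cis positions.
The distinct arrangements are (4 in all): H2O cis (3 arrangements, 2 chiral); H2O trans.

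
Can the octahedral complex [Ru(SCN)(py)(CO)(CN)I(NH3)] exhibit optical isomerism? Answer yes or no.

yes

An octahedron has six vertices in three trans pairs; every non-trans pair is cis.
Systematic enumeration (placing each ligand type in turn and discarding arrangements equivalent by rotation or reflection) gives 15 geometric isomers.
Of these, 15 lack any improper symmetry element and so occur as enantiomeric pairs, giving 15 + 15 = 30 stereoisomers in total.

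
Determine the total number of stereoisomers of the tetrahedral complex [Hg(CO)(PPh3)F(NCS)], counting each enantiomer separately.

2

All four vertices of a tetrahedron are equivalent and mutually adjacent, so cis/trans isomerism cannot arise.
Only one geometric arrangement is possible; it has no improper symmetry element, so it exists as a pair of enantiomers (2 stereoisomers).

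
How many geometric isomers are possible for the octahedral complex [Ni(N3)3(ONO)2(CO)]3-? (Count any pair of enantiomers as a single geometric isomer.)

3

An octahedron has six vertices in three trans pairs; every non-trans pair is cis.
The distinct arrangements are (3 in all): N3 mer, ONO trans; N3 fac, ONO cis; N3 mer, ONO cis.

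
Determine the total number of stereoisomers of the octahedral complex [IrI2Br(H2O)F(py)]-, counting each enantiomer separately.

15

The six octahedral sites form three mutually perpendicular trans pairs.
Exhaustive case analysis gives 9 geometric isomers.
Of these, 6 lack any improper symmetry element and so occur as enantiomeric pairs, giving 9 + 6 = 15 stereoisomers in total.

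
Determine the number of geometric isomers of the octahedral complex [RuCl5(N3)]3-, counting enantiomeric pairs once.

1

Only one geometric arrangement is possible.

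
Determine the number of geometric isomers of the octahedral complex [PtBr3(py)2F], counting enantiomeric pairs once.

An octahedron has six vertices in three trans pairs; every non-trans pair is cis.
There are 3 geometric isomers: Br mer, py trans; Br mer, py cis; Br fac, py cis.

3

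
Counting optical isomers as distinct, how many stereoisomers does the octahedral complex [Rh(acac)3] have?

2

In an octahedral complex each vertex has one trans partner and four cis neighbours.
Each acac is bidentate and must span two cis positions.
Only one geometric arrangement is possible; it has no improper symmetry element, so it exists as a pair of enantiomers (2 stereoisomers).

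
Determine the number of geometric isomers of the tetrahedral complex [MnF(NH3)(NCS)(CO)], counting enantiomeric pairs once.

1

Only one geometric arrangement is possible; it has no improper symmetry element, so it exists as a pair of enantiomers (2 stereoisomers).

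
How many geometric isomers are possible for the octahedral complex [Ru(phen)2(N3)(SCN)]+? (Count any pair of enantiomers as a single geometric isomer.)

Each phen is bidentate and must span two cis positions.
Systematic placement gives 2 geometric isomers: N3 and SCN mutually trans; N3 and SCN mutually cis (chiral).

2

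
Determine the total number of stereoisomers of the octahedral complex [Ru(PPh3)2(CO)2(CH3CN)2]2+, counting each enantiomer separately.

6

An octahedron has six vertices in three trans pairs; every non-trans pair is cis.
Working through the distinct placements yields 5 geometric isomers: PPh3 trans, CO trans, CH3CN trans; PPh3 cis, CO cis, CH3CN trans; PPh3 trans, CO cis, CH3CN cis; PPh3 cis, CO cis, CH3CN cis (chiral); PPh3 cis, CO trans, CH3CN cis.
One of these lacks any improper symmetry element and so occurs as an enantiomeric pair, giving 5 + 1 = 6 stereoisomers in total.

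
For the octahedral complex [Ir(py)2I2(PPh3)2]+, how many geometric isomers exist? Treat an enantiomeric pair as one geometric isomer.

5

Systematic placement gives 5 geometric isomers: py trans, I trans, PPh3 trans; py cis, I trans, PPh3 cis; py trans, I cis, PPh3 cis; py cis, I cis, PPh3 cis (chiral); py cis, I cis, PPh3 trans.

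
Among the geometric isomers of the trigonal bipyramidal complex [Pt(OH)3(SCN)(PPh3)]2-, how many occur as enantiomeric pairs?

A trigonal bipyramid has two axial and three equatorial sites, which are chemically inequivalent.
There are 4 geometric isomers: SCN equatorial, PPh3 equatorial; SCN equatorial, PPh3 axial; SCN axial, PPh3 equatorial; SCN axial, PPh3 axial.
Each arrangement has an internal mirror plane or centre of symmetry, so none is chiral.

0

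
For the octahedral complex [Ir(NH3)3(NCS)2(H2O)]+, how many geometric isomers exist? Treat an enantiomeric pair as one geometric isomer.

3

In an octahedral complex each vertex has one trans partner and four cis neighbours.
The distinct arrangements are (3 in all): NH3 mer, NCS cis; NH3 mer, NCS trans; NH3 fac, NCS cis.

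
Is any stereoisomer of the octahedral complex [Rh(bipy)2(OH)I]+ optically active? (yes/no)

Each bipy is bidentate and must span two cis positions.
Working through the distinct placements yields 2 geometric isomers: OH and I mutually trans; OH and I mutually cis (chiral).
One of these lacks any improper symmetry element and so occurs as an enantiomeric pair, giving 2 + 1 = 3 stereoisomers in total.

yes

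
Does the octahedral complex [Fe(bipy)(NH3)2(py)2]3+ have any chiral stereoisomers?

In an octahedral complex each vertex has one trans partner and four cis neighbours.
Each bipy is bidentate and must span two cis positions.
Working through the distinct placements yields 3 geometric isomers: NH3 trans, py cis; NH3 cis, py trans; NH3 cis, py cis (chiral).
One of these lacks any improper symmetry element and so occurs as an enantiomeric pair, giving 3 + 1 = 4 stereoisomers in total.

yes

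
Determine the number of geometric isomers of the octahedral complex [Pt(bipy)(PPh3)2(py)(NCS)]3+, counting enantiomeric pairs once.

4

In an octahedral complex each vertex has one trans partner and four cis neighbours.
Each bipy is bidentate and must span two cis positions.
Systematic placement gives 4 geometric isomers: PPh3 cis (3 arrangements, 2 chiral); PPh3 trans.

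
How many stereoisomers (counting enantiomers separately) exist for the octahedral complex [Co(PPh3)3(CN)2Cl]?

Working through the distinct placements yields 3 geometric isomers: PPh3 mer, CN trans; PPh3 mer, CN cis; PPh3 fac, CN cis.
Each arrangement has an internal mirror plane or centre of symmetry, so none is chiral.

3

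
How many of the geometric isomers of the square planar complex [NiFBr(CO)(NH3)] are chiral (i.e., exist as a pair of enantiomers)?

There are 3 geometric isomers: (Br/F trans, CO/NH3 trans); (Br/NH3 trans, CO/F trans); (Br/CO trans, F/NH3 trans).
Each arrangement has an internal mirror plane or centre of symmetry, so none is chiral.

0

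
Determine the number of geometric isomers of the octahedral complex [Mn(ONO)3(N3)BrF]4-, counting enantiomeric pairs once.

An octahedron has six vertices in three trans pairs; every non-trans pair is cis.
Systematic placement gives 4 geometric isomers: ONO mer (3 arrangements); ONO fac (chiral).

4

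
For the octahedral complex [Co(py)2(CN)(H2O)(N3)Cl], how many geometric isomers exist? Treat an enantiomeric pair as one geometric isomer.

9

An octahedron has six vertices in three trans pairs; every non-trans pair is cis.
Exhaustive case analysis gives 9 geometric isomers.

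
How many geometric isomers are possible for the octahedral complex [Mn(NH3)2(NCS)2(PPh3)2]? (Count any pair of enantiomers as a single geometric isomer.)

5

The six octahedral sites form three mutually perpendicular trans pairs.
There are 5 geometric isomers: NH3 trans, NCS trans, PPh3 trans; NH3 cis, NCS trans, PPh3 cis; NH3 cis, NCS cis, PPh3 trans; NH3 cis, NCS cis, PPh3 cis (chiral); NH3 trans, NCS cis, PPh3 cis.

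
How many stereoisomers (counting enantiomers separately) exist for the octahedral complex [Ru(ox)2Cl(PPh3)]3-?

In an octahedral complex each vertex has one trans partner and four cis neighbours.
Each ox is bidentate and must span two cis positions.
Systematic placement gives 2 geometric isomers: Cl and PPh3 mutually trans; Cl and PPh3 mutually cis (chiral).
One of these lacks any improper symmetry element and so occurs as an enantiomeric pair, giving 2 + 1 = 3 stereoisomers in total.

3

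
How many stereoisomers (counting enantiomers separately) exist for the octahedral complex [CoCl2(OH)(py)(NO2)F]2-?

15

An octahedron has six vertices in three trans pairs; every non-trans pair is cis.
Placing the ligands in turn and identifying arrangements related by rotation or reflection leaves 9 distinct geometric isomers.
Of these, 6 lack any improper symmetry element and so occur as enantiomeric pairs, giving 9 + 6 = 15 stereoisomers in total.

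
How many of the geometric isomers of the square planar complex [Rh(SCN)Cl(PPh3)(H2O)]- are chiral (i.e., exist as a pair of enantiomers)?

In a square planar complex each vertex has one trans partner and two cis neighbours.
There are 3 geometric isomers: (Cl/PPh3 trans, H2O/SCN trans); (Cl/SCN trans, H2O/PPh3 trans); (Cl/H2O trans, PPh3/SCN trans).
Each arrangement has an internal mirror plane or centre of symmetry, so none is chiral.

0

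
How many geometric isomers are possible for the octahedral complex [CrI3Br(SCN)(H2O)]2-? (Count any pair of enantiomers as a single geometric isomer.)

The six octahedral sites form three mutually perpendicular trans pairs.
The distinct arrangements are (4 in all): I mer (3 arrangements); I fac (chiral).

4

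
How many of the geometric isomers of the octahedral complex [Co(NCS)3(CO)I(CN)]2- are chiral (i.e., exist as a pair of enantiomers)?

1

Systematic placement gives 4 geometric isomers: NCS mer (3 arrangements); NCS fac (chiral).
One of these lacks any improper symmetry element and so occurs as an enantiomeric pair, giving 4 + 1 = 5 stereoisomers in total.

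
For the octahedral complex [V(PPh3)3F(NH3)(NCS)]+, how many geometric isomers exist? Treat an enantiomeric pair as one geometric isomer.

The distinct arrangements are (4 in all): PPh3 mer (3 arrangements); PPh3 fac (chiral).

4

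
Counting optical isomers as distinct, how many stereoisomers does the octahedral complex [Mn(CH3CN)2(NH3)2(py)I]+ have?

8

An octahedron has six vertices in three trans pairs; every non-trans pair is cis.
There are 6 geometric isomers: CH3CN trans, NH3 cis; CH3CN trans, NH3 trans; CH3CN cis, NH3 cis (3 arrangements, 2 chiral); CH3CN cis, NH3 trans.
Of these, 2 lack any improper symmetry element and so occur as enantiomeric pairs, giving 6 + 2 = 8 stereoisomers in total.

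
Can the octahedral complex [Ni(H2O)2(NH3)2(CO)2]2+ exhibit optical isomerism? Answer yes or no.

In an octahedral complex each vertex has one trans partner and four cis neighbours.
There are 5 geometric isomers: H2O trans, NH3 trans, CO trans; H2O cis, NH3 cis, CO trans; H2O cis, NH3 trans, CO cis; H2O cis, NH3 cis, CO cis (chiral); H2O trans, NH3 cis, CO cis.
One of these lacks any improper symmetry element and so occurs as an enantiomeric pair, giving 5 + 1 = 6 stereoisomers in total.

yes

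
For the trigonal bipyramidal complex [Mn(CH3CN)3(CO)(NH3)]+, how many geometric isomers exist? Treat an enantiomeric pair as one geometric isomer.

In a trigonal bipyramid the two axial positions differ from the three equatorial ones.
There are 4 geometric isomers: CO equatorial, NH3 equatorial; CO axial, NH3 equatorial; CO equatorial, NH3 axial; CO axial, NH3 axial.

4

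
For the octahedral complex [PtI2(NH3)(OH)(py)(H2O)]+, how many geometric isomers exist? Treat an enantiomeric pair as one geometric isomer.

Placing the ligands in turn and identifying arrangements related by rotation or reflection leaves 9 distinct geometric isomers.

9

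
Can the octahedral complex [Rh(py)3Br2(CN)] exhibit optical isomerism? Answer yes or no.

Working through the distinct placements yields 3 geometric isomers: py mer, Br trans; py mer, Br cis; py fac, Br cis.
Each arrangement has an internal mirror plane or centre of symmetry, so none is chiral.

no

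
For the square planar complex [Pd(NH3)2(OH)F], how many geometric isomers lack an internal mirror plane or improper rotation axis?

In a square planar complex each vertex has one trans partner and two cis neighbours.
Working through the distinct placements yields 2 geometric isomers: NH3 cis; NH3 trans.
Each arrangement has an internal mirror plane or centre of symmetry, so none is chiral.

0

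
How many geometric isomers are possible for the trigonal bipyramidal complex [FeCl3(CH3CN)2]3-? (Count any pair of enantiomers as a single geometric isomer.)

3

Working through the distinct placements yields 3 geometric isomers: CH3CN both axial; CH3CN one axial, one equatorial; CH3CN both equatorial.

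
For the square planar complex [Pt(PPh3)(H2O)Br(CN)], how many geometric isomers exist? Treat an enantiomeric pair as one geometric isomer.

3

Systematic placement gives 3 geometric isomers: (Br/H2O trans, CN/PPh3 trans); (Br/PPh3 trans, CN/H2O trans); (Br/CN trans, H2O/PPh3 trans).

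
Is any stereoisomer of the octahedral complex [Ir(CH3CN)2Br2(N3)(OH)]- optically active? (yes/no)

yes

An octahedron has six vertices in three trans pairs; every non-trans pair is cis.
Working through the distinct placements yields 6 geometric isomers: CH3CN trans, Br trans; CH3CN cis, Br trans; CH3CN cis, Br cis (3 arrangements, 2 chiral); CH3CN trans, Br cis.
Of these, 2 lack any improper symmetry element and so occur as enantiomeric pairs, giving 6 + 2 = 8 stereoisomers in total.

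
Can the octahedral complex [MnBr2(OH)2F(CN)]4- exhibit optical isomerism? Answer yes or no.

An octahedron has six vertices in three trans pairs; every non-trans pair is cis.
Working through the distinct placements yields 6 geometric isomers: Br trans, OH trans; Br trans, OH cis; Br cis, OH trans; Br cis, OH cis (3 arrangements, 2 chiral).
Of these, 2 lack any improper symmetry element and so occur as enantiomeric pairs, giving 6 + 2 = 8 stereoisomers in total.

yes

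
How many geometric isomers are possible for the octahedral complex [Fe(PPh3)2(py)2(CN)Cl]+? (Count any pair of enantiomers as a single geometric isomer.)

6

In an octahedral complex each vertex has one trans partner and four cis neighbours.
Systematic placement gives 6 geometric isomers: PPh3 trans, py trans; PPh3 cis, py cis (3 arrangements, 2 chiral); PPh3 cis, py trans; PPh3 trans, py cis.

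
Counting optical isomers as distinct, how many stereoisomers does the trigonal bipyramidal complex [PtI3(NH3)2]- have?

A trigonal bipyramid has two axial and three equatorial sites, which are chemically inequivalent.
Working through the distinct placements yields 3 geometric isomers: NH3 both equatorial; NH3 one axial, one equatorial; NH3 both axial.
Each arrangement has an internal mirror plane or centre of symmetry, so none is chiral.

3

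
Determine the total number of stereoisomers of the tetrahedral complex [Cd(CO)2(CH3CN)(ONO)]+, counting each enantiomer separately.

1

All four vertices of a tetrahedron are equivalent and mutually adjacent, so cis/trans isomerism cannot arise.
Only one geometric arrangement is possible.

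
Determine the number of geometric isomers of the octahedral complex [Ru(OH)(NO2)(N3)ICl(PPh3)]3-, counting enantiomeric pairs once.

In an octahedral complex each vertex has one trans partner and four cis neighbours.
Placing the ligands in turn and identifying arrangements related by rotation or reflection leaves 15 distinct geometric isomers.

15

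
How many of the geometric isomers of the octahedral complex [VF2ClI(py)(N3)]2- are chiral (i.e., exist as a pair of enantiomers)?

In an octahedral complex each vertex has one trans partner and four cis neighbours.
Placing the ligands in turn and identifying arrangements related by rotation or reflection leaves 9 distinct geometric isomers.
Of these, 6 lack any improper symmetry element and so occur as enantiomeric pairs, giving 9 + 6 = 15 stereoisomers in total.

6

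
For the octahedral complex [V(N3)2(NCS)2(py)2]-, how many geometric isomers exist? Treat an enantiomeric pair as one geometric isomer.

5

In an octahedral complex each vertex has one trans partner and four cis neighbours.
There are 5 geometric isomers: N3 trans, NCS trans, py trans; N3 trans, NCS cis, py cis; N3 cis, NCS cis, py trans; N3 cis, NCS cis, py cis (chiral); N3 cis, NCS trans, py cis.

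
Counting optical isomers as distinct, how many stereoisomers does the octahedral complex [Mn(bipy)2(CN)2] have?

The six octahedral sites form three mutually perpendicular trans pairs.
Each bipy is bidentate and must span two cis positions.
There are 2 geometric isomers: CN trans; CN cis (chiral).
One of these lacks any improper symmetry element and so occurs as an enantiomeric pair, giving 2 + 1 = 3 stereoisomers in total.

3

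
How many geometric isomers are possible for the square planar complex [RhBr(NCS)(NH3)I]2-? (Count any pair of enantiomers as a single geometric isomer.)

In a square planar complex each vertex has one trans partner and two cis neighbours.
Systematic placement gives 3 geometric isomers: (Br/NCS trans, I/NH3 trans); (Br/NH3 trans, I/NCS trans); (Br/I trans, NCS/NH3 trans).

3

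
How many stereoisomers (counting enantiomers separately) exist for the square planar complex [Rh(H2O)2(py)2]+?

2

The distinct arrangements are (2 in all): H2O cis; H2O trans.
Each arrangement has an internal mirror plane or centre of symmetry, so none is chiral.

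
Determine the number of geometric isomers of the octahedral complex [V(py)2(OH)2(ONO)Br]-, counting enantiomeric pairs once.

An octahedron has six vertices in three trans pairs; every non-trans pair is cis.
Working through the distinct placements yields 6 geometric isomers: py trans, OH cis; py cis, OH cis (3 arrangements, 2 chiral); py trans, OH trans; py cis, OH trans.

6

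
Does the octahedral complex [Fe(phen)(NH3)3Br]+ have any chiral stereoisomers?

no

The six octahedral sites form three mutually perpendicular trans pairs.
Each phen is bidentate and must span two cis positions.
Working through the distinct placements yields 2 geometric isomers: NH3 fac; NH3 mer.
Each arrangement has an internal mirror plane or centre of symmetry, so none is chiral.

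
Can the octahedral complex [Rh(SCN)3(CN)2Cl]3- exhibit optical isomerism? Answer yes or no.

no

The six octahedral sites form three mutually perpendicular trans pairs.
There are 3 geometric isomers: SCN mer, CN trans; SCN mer, CN cis; SCN fac, CN cis.
Each arrangement has an internal mirror plane or centre of symmetry, so none is chiral.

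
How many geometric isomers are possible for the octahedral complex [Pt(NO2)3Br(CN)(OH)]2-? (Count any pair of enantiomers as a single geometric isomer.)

4

In an octahedral complex each vertex has one trans partner and four cis neighbours.
Working through the distinct placements yields 4 geometric isomers: NO2 mer (3 arrangements); NO2 fac (chiral).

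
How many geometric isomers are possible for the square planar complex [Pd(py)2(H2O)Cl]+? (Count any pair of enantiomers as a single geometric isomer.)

2

In a square planar complex each vertex has one trans partner and two cis neighbours.
There are 2 geometric isomers: py cis; py trans.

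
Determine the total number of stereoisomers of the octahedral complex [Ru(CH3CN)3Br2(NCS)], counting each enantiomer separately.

The six octahedral sites form three mutually perpendicular trans pairs.
There are 3 geometric isomers: CH3CN mer, Br trans; CH3CN fac, Br cis; CH3CN mer, Br cis.
Each arrangement has an internal mirror plane or centre of symmetry, so none is chiral.

3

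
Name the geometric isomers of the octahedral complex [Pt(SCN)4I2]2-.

cis and trans

An octahedron has six vertices in three trans pairs; every non-trans pair is cis.
Systematic placement gives 2 geometric isomers: I trans; I cis.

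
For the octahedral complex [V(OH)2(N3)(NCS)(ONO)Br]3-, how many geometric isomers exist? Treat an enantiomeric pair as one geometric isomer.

9

In an octahedral complex each vertex has one trans partner and four cis neighbours.
Placing the ligands in turn and identifying arrangements related by rotation or reflection leaves 9 distinct geometric isomers.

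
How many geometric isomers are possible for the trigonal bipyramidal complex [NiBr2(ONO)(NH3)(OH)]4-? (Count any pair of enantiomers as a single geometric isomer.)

7

Systematic enumeration (placing each ligand type in turn and discarding arrangements equivalent by rotation or reflection) gives 7 geometric isomers.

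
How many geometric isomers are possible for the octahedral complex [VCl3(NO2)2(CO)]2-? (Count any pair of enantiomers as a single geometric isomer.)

An octahedron has six vertices in three trans pairs; every non-trans pair is cis.
Systematic placement gives 3 geometric isomers: Cl mer, NO2 trans; Cl fac, NO2 cis; Cl mer, NO2 cis.

3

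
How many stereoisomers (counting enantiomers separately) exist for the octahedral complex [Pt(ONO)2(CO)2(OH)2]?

The six octahedral sites form three mutually perpendicular trans pairs.
Systematic placement gives 5 geometric isomers: ONO trans, CO trans, OH trans; ONO cis, CO trans, OH cis; ONO trans, CO cis, OH cis; ONO cis, CO cis, OH cis (chiral); ONO cis, CO cis, OH trans.
One of these lacks any improper symmetry element and so occurs as an enantiomeric pair, giving 5 + 1 = 6 stereoisomers in total.

6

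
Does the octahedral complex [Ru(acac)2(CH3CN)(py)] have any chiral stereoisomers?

yes

The six octahedral sites form three mutually perpendicular trans pairs.
Each acac is bidentate and must span two cis positions.
Working through the distinct placements yields 2 geometric isomers: CH3CN and py mutually cis (chiral); CH3CN and py mutually trans.
One of these lacks any improper symmetry element and so occurs as an enantiomeric pair, giving 2 + 1 = 3 stereoisomers in total.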